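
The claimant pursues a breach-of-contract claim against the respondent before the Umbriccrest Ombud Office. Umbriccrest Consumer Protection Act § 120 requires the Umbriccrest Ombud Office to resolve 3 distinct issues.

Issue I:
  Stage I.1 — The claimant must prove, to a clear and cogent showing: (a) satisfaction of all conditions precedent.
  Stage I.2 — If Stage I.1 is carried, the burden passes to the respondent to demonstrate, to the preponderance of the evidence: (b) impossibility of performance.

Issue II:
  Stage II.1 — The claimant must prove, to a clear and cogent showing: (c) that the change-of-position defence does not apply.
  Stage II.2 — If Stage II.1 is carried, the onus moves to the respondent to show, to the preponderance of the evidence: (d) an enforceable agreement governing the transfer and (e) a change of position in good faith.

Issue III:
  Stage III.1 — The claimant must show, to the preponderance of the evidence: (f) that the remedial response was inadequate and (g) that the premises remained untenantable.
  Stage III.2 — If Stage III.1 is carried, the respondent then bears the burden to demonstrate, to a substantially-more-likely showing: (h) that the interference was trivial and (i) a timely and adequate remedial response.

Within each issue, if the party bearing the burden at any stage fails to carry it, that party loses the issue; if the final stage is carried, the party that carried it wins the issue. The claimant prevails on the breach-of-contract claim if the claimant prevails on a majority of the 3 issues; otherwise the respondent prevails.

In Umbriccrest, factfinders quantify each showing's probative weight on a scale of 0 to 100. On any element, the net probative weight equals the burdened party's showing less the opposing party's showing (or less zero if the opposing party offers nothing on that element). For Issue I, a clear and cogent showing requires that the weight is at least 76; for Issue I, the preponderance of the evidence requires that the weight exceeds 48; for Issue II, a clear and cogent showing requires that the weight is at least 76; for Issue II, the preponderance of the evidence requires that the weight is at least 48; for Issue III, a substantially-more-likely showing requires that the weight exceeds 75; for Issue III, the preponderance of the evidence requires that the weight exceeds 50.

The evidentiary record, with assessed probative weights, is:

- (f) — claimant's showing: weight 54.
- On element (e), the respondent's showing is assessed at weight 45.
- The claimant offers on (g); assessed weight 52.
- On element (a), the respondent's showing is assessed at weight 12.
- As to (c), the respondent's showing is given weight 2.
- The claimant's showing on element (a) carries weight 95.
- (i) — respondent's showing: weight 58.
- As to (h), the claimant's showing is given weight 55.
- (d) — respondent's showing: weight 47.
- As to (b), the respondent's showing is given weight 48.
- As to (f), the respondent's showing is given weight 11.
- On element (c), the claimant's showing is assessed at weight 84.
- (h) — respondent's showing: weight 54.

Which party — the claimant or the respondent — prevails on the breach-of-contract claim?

— Issue I —
Stage I.1 — burden on claimant; standard: a clear and cogent showing (weight is at least 76).
    (a): 95 − 12 = 83 ≥ 76 [met]
  Stage I.1 is satisfied; the onus moves to the respondent.
Stage I.2 — burden on respondent; standard: the preponderance of the evidence (weight exceeds 48).
    (b): 48 ≤ 48 [not met]
  Stage I.2 not carried; the respondent fails its burden.
So the claimant prevails on this issue.
— Issue II —
Stage II.1 — burden on claimant; standard: a clear and cogent showing (weight is at least 76).
    (c): 84 − 2 = 82 ≥ 76 [met]
  Stage II.1 is satisfied; the onus moves to the respondent.
Stage II.2 — burden on respondent; standard: the preponderance of the evidence (weight is at least 48).
    (d): 47 < 48 [not met]
    (e): 45 < 48 [not met]
  The respondent does not carry Stage II.2.
The claimant prevails on this issue.
— Issue III —
At Stage III.1 the claimant must meet the preponderance of the evidence (weight exceeds 50): on (f) the weight is 54 less the opposing 11 gives net 43, which does not exceed 50, so (f) does not meet the standard; on (g) the weight is 52, > 50, so (g) meets the standard.
  Stage III.1 not carried; the claimant fails its burden.
The respondent prevails on this issue.
Per-issue: Issue I → claimant; Issue II → claimant; Issue III → respondent. The claimant must prevail on a majority of issues; overall, the claimant prevails.

claimant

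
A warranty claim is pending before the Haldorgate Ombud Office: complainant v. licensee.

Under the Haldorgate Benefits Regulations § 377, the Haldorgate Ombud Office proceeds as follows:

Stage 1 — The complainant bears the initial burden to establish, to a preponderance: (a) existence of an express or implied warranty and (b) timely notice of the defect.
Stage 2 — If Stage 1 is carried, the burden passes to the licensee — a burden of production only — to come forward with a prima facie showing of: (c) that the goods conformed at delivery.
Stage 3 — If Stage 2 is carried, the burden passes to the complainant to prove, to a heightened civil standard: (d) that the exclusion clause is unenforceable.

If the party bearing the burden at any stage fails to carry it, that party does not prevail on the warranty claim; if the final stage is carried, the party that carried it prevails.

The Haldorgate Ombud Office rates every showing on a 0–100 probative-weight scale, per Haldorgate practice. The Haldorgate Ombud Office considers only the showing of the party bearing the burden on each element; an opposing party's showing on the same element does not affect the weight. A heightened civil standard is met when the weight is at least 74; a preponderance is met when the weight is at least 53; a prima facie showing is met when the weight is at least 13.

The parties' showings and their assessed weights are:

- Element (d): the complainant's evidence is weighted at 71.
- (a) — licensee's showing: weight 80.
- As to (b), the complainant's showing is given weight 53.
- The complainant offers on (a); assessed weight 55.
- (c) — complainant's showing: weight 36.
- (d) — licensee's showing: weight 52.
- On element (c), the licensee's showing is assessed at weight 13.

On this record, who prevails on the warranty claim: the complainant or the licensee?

licensee

At Stage 1 the complainant must meet a preponderance (weight is at least 53): on (a) the weight is 55 (the licensee's 80 is given no effect), which does reach 53, so (a) meets the standard; on (b) the weight is 53, ≥ 53, so (b) meets the standard.
  All elements met. The burden passes to the licensee.
At Stage 2 the licensee must meet a prima facie showing (weight is at least 13): on (c) the weight is 13 (the complainant's 36 is given no effect), which does reach 13, so (c) meets the standard.
  Stage 2 is satisfied; the onus moves to the complainant.
At Stage 3 the complainant must meet a heightened civil standard (weight is at least 74): on (d) the weight is 71 (the licensee's 52 is given no effect), which does not reach 74, so (d) does not meet the standard.
  Not every element is met, so the complainant fails to carry Stage 3.
The analysis ends at Stage 3; the licensee prevails.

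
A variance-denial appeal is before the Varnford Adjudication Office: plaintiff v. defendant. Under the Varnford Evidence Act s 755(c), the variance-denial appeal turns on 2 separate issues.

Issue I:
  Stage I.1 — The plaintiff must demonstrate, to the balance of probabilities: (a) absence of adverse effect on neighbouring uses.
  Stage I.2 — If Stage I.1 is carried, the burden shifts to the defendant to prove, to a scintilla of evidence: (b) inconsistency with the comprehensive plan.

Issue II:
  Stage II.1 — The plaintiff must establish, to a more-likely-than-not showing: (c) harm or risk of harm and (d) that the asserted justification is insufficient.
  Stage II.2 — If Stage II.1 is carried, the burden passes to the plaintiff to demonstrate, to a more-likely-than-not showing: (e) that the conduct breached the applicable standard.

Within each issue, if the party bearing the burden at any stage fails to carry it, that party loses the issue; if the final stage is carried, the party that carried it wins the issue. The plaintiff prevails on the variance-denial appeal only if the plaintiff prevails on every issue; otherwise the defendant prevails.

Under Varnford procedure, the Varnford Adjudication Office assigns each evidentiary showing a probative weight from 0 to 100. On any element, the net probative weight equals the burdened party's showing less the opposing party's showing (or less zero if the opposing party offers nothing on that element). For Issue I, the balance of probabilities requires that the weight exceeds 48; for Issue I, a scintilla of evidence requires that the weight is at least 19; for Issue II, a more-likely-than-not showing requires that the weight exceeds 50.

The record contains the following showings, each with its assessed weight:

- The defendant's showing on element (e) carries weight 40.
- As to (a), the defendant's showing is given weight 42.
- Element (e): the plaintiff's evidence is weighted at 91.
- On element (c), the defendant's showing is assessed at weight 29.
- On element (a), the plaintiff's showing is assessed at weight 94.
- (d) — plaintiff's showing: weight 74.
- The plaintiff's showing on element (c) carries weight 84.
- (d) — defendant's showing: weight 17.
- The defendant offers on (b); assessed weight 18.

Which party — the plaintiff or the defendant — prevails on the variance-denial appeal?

plaintiff

— Issue I —
At Stage I.1 the plaintiff must meet the balance of probabilities (weight exceeds 48): on (a) the weight is 94 less the opposing 42 gives net 52, which does exceed 48, so (a) meets the standard.
  All elements met. The burden passes to the defendant.
At Stage I.2 the defendant must meet a scintilla of evidence (weight is at least 19): on (b) the weight is 18, < 19, so (b) does not meet the standard.
  Stage I.2 not carried; the defendant fails its burden.
The plaintiff prevails on this issue.
— Issue II —
Stage II.1 — burden on plaintiff; standard: a more-likely-than-not showing (weight exceeds 50).
    (c): 84 − 29 = 55 > 50 [met]
    (d): 74 − 17 = 57 > 50 [met]
  Stage II.1 is satisfied; the plaintiff continues to bear the burden.
Stage II.2 — burden on plaintiff; standard: a more-likely-than-not showing (weight exceeds 50).
    (e): 91 − 40 = 51 > 50 [met]
  All elements met at the final stage.
All stages carried — the plaintiff prevails on this issue.
Per-issue: Issue I → plaintiff; Issue II → plaintiff. The plaintiff must prevail on every issue; overall, the plaintiff prevails.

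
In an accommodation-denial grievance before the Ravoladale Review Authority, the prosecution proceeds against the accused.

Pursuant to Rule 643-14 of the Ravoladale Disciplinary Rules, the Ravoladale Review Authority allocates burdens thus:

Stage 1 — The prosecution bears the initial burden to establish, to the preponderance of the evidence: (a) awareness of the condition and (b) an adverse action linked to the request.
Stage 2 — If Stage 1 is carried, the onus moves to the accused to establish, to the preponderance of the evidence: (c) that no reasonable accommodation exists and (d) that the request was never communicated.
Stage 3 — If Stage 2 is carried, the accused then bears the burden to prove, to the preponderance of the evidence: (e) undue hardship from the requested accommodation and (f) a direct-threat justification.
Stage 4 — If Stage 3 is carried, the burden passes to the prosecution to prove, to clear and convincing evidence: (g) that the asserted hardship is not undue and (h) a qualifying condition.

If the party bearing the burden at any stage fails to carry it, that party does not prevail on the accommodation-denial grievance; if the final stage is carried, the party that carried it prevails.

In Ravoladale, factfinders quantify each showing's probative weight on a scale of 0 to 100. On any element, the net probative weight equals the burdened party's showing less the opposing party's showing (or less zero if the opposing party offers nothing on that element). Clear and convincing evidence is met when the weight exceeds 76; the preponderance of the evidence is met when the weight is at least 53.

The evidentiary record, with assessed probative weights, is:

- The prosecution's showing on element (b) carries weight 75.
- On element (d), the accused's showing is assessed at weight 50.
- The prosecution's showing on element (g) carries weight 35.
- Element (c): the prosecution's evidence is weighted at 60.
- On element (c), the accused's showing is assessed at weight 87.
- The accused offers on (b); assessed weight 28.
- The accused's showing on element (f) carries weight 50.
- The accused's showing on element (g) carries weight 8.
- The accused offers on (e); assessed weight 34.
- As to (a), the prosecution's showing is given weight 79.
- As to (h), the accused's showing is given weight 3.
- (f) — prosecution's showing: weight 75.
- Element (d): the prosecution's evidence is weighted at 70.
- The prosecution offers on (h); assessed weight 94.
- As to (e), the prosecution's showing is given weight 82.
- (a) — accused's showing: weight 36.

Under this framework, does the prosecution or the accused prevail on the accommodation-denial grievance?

accused

Stage 1 — burden on prosecution; standard: the preponderance of the evidence (weight is at least 53).
    (a): 79 − 36 = 43 < 53 [not met]
    (b): 75 − 28 = 47 < 53 [not met]
  Not every element is met, so the prosecution fails to carry Stage 1.
So the accused prevails.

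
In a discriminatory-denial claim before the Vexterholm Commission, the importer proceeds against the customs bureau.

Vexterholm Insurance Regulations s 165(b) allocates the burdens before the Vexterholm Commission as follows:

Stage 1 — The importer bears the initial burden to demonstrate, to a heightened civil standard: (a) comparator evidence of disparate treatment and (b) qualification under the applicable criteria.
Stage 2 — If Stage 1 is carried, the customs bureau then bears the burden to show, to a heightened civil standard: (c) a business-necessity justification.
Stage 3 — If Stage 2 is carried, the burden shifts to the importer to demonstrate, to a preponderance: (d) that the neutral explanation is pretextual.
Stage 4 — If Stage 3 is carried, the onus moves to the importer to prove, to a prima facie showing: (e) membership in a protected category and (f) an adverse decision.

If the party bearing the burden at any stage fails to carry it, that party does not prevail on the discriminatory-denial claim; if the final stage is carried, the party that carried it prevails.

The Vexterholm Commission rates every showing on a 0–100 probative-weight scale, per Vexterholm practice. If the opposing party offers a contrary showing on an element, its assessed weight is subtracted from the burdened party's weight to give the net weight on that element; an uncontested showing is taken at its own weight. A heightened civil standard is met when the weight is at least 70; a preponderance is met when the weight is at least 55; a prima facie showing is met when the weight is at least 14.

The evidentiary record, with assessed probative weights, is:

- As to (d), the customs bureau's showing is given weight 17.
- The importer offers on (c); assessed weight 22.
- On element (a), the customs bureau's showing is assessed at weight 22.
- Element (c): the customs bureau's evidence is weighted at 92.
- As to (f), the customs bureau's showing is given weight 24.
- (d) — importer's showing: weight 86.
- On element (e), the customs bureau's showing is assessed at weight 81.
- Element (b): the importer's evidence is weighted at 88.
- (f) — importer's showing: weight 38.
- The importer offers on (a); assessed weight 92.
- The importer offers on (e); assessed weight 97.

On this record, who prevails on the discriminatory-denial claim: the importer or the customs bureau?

importer

Stage 1 — burden on importer; standard: a heightened civil standard (weight is at least 70).
    (a): 92 − 22 = 70 ≥ 70 [met]
    (b): 88 ≥ 70 [met]
  Stage 1 is satisfied; the onus moves to the customs bureau.
Stage 2 — burden on customs bureau; standard: a heightened civil standard (weight is at least 70).
    (c): 92 − 22 = 70 ≥ 70 [met]
  The customs bureau carries Stage 2; the importer now bears the burden.
Stage 3 — burden on importer; standard: a preponderance (weight is at least 55).
    (d): 86 − 17 = 69 ≥ 55 [met]
  Stage 3 is satisfied; the importer continues to bear the burden.
Stage 4 — burden on importer; standard: a prima facie showing (weight is at least 14).
    (e): 97 − 81 = 16 ≥ 14 [met]
    (f): 38 − 24 = 14 ≥ 14 [met]
  Stage 4 carried; the final stage is satisfied.
With every stage satisfied, the importer prevails.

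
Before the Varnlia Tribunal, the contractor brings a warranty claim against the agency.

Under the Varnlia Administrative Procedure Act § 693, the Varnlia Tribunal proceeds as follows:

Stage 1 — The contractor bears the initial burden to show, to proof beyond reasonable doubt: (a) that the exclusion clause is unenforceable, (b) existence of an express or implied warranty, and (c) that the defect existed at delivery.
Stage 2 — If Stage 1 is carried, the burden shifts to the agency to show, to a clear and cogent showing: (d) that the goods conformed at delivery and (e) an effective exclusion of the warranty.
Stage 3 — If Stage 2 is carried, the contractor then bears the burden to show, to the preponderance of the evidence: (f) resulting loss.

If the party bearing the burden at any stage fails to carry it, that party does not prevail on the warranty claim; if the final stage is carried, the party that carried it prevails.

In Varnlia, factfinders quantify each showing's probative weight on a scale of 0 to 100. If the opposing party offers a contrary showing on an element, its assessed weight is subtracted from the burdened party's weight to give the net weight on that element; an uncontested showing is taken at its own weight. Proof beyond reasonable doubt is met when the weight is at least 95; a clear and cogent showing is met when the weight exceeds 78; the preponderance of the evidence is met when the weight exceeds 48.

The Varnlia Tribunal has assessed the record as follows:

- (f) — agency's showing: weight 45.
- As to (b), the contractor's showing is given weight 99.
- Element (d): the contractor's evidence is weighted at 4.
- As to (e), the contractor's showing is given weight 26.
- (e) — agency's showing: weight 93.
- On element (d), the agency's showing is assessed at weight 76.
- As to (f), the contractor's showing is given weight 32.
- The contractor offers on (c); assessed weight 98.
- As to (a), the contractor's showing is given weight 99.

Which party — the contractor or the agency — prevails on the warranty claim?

At Stage 1 the contractor must meet proof beyond reasonable doubt (weight is at least 95): on (a) the weight is 99, ≥ 95, so (a) meets the standard; on (b) the weight is 99, which does reach 95, so (b) meets the standard; on (c) the weight is 98, which does reach 95, so (c) meets the standard.
  Stage 1 carried; the burden shifts to the agency.
At Stage 2 the agency must meet a clear and cogent showing (weight exceeds 78): on (d) the weight is 76 less the opposing 4 gives net 72, ≤ 78, so (d) does not meet the standard; on (e) the weight is 93 less the opposing 26 gives net 67, which does not exceed 78, so (e) does not meet the standard.
  Stage 2 not carried; the agency fails its burden.
The contractor prevails.

contractor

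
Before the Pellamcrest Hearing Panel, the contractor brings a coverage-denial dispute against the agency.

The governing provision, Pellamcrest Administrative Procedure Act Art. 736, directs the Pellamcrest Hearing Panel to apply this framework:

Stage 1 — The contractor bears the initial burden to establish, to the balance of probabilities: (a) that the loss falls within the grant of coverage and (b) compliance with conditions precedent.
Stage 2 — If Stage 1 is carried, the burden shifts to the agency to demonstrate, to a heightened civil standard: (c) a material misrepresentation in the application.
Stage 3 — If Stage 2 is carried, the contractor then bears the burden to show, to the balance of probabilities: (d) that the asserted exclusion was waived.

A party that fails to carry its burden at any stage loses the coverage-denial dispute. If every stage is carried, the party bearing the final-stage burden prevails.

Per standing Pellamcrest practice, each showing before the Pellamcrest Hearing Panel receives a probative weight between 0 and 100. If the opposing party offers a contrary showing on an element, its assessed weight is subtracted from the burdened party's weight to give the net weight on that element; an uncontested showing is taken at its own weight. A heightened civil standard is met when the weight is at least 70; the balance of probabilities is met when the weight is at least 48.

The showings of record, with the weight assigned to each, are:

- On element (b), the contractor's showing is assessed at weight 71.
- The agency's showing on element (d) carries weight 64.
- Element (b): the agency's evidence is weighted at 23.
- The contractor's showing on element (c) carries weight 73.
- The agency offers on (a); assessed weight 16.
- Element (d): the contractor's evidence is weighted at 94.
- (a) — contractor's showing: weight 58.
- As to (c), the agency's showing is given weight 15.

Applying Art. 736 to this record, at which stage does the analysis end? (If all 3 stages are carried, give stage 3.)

stage 1

Stage 1 (contractor, the balance of probabilities, weight is at least 48): (a) net 58−16=42 < 48 — fails; (b) net 71−23=48 ≥ 48 — meets.
  The contractor does not carry Stage 1.
The agency prevails.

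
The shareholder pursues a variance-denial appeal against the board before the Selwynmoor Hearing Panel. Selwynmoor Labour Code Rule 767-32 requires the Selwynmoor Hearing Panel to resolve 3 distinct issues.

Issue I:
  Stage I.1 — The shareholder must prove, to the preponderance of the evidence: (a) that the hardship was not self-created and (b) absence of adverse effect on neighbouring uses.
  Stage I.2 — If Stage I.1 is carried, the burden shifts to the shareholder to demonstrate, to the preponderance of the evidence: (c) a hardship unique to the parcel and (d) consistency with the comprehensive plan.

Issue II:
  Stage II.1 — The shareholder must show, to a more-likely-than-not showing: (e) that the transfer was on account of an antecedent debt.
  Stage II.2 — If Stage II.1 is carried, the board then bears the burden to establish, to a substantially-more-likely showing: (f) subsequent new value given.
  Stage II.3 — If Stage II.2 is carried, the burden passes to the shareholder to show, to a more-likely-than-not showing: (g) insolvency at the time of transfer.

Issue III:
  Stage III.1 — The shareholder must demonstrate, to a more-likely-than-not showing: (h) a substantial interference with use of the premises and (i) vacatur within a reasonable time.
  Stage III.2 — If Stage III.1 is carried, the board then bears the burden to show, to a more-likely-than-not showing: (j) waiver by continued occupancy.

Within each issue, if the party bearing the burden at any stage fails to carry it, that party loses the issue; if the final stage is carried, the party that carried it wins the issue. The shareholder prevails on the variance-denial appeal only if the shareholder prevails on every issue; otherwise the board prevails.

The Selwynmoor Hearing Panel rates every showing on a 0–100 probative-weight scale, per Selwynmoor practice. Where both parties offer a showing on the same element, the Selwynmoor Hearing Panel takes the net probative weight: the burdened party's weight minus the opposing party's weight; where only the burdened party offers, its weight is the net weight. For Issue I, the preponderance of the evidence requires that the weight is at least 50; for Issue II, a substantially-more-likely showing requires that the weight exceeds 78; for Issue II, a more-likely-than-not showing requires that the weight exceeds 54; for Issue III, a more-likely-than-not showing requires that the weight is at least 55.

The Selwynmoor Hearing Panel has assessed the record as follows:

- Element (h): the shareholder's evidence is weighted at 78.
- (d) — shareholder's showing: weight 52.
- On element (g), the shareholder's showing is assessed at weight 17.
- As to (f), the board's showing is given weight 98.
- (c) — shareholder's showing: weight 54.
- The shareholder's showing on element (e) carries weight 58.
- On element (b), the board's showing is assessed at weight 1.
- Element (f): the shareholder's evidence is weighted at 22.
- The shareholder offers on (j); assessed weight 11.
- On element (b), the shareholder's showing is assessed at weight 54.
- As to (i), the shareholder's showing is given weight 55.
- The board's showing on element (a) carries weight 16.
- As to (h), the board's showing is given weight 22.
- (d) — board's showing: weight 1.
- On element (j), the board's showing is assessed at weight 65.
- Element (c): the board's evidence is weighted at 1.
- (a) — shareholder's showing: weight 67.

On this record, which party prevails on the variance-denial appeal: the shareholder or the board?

shareholder

— Issue I —
At Stage I.1 the shareholder must meet the preponderance of the evidence (weight is at least 50): on (a) the weight is 67 less the opposing 16 gives net 51, ≥ 50, so (a) meets the standard; on (b) the weight is 54 less the opposing 1 gives net 53, which does reach 50, so (b) meets the standard.
  Stage I.1 carried; the burden remains with the shareholder.
At Stage I.2 the shareholder must meet the preponderance of the evidence (weight is at least 50): on (c) the weight is 54 less the opposing 1 gives net 53, ≥ 50, so (c) meets the standard; on (d) the weight is 52 less the opposing 1 gives net 51, which does reach 50, so (d) meets the standard.
  The shareholder carries the last stage.
Every stage carried; the shareholder prevails on this issue.
— Issue II —
At Stage II.1 the shareholder must meet a more-likely-than-not showing (weight exceeds 54): on (e) the weight is 58, > 54, so (e) meets the standard.
  Stage II.1 is satisfied; the onus moves to the board.
At Stage II.2 the board must meet a substantially-more-likely showing (weight exceeds 78): on (f) the weight is 98 less the opposing 22 gives net 76, ≤ 78, so (f) does not meet the standard.
  Not every element is met, so the board fails to carry Stage II.2.
The shareholder prevails on this issue.
— Issue III —
Stage III.1 (shareholder, a more-likely-than-not showing, weight is at least 55): (h) net 78−22=56 ≥ 55 — meets; (i) 55 ≥ 55 — meets.
  All elements met. The burden passes to the board.
Stage III.2 (board, a more-likely-than-not showing, weight is at least 55): (j) net 65−11=54 < 55 — fails.
  The board does not carry Stage III.2.
The analysis ends at Stage III.2; the shareholder prevails on this issue.
Per-issue: Issue I → shareholder; Issue II → shareholder; Issue III → shareholder. The shareholder must prevail on every issue; overall, the shareholder prevails.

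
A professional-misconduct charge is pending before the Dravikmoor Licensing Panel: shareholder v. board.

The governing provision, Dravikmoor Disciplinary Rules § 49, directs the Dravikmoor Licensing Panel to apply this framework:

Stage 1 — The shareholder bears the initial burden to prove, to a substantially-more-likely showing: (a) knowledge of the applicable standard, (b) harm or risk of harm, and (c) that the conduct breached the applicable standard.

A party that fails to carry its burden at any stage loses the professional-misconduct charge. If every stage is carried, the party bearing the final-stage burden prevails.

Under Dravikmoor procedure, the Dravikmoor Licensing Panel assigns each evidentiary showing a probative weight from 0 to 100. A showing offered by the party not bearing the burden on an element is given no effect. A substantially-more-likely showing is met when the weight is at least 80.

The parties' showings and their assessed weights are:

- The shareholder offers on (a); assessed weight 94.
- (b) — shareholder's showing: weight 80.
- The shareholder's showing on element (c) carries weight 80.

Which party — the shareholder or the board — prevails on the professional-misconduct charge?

At Stage 1 the shareholder must meet a substantially-more-likely showing (weight is at least 80): on (a) the weight is 94, which does reach 80, so (a) meets the standard; on (b) the weight is 80, which does reach 80, so (b) meets the standard; on (c) the weight is 80, ≥ 80, so (c) meets the standard.
  All elements met at the final stage.
All stages carried — the shareholder prevails.

shareholder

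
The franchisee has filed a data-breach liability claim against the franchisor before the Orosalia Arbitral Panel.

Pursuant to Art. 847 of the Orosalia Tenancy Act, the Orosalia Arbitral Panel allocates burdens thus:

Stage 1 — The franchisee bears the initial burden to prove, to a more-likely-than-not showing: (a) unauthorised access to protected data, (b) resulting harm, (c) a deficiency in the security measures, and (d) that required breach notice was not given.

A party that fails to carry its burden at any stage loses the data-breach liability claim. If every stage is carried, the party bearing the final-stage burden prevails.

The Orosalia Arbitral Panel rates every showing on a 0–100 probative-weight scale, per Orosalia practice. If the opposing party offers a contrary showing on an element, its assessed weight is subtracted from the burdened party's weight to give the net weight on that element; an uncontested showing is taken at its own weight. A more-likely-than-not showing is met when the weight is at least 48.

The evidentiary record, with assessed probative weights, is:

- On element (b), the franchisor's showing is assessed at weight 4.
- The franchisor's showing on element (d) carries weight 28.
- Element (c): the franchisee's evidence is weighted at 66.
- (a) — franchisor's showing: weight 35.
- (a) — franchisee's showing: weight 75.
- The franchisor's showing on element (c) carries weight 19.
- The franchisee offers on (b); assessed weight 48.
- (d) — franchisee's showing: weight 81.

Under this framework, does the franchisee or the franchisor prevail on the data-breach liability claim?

franchisor

Stage 1 (franchisee, a more-likely-than-not showing, weight is at least 48): (a) net 75−35=40 < 48 — fails; (b) net 48−4=44 < 48 — fails; (c) net 66−19=47 < 48 — fails; (d) net 81−28=53 ≥ 48 — meets.
  Stage 1 not carried; the franchisee fails its burden.
The franchisor prevails.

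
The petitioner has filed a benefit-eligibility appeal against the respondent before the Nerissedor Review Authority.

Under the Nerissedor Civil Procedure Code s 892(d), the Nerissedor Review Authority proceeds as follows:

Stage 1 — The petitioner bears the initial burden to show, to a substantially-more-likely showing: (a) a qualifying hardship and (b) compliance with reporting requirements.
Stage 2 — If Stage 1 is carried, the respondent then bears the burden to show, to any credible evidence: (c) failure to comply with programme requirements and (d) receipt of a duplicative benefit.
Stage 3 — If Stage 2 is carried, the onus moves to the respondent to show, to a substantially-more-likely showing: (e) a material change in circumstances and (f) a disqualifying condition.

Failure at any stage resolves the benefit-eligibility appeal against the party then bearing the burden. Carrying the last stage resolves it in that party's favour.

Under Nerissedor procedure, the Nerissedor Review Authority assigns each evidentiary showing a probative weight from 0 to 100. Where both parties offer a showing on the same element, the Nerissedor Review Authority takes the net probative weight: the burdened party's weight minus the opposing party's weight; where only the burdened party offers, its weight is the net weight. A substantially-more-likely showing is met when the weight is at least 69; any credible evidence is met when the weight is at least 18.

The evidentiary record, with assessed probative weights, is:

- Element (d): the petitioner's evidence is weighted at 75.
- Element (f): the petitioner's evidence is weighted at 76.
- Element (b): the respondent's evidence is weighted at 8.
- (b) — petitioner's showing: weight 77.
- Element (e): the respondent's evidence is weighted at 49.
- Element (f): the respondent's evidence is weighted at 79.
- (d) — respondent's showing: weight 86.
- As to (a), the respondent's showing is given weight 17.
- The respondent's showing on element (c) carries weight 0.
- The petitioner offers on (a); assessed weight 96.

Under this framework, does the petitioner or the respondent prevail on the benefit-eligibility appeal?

petitioner

Stage 1 — burden on petitioner; standard: a substantially-more-likely showing (weight is at least 69).
    (a): 96 − 17 = 79 ≥ 69 [met]
    (b): 77 − 8 = 69 ≥ 69 [met]
  Stage 1 is satisfied; the onus moves to the respondent.
Stage 2 — burden on respondent; standard: any credible evidence (weight is at least 18).
    (c): 0 < 18 [not met]
    (d): 86 − 75 = 11 < 18 [not met]
  Stage 2 not carried; the respondent fails its burden.
The analysis ends at Stage 2; the petitioner prevails.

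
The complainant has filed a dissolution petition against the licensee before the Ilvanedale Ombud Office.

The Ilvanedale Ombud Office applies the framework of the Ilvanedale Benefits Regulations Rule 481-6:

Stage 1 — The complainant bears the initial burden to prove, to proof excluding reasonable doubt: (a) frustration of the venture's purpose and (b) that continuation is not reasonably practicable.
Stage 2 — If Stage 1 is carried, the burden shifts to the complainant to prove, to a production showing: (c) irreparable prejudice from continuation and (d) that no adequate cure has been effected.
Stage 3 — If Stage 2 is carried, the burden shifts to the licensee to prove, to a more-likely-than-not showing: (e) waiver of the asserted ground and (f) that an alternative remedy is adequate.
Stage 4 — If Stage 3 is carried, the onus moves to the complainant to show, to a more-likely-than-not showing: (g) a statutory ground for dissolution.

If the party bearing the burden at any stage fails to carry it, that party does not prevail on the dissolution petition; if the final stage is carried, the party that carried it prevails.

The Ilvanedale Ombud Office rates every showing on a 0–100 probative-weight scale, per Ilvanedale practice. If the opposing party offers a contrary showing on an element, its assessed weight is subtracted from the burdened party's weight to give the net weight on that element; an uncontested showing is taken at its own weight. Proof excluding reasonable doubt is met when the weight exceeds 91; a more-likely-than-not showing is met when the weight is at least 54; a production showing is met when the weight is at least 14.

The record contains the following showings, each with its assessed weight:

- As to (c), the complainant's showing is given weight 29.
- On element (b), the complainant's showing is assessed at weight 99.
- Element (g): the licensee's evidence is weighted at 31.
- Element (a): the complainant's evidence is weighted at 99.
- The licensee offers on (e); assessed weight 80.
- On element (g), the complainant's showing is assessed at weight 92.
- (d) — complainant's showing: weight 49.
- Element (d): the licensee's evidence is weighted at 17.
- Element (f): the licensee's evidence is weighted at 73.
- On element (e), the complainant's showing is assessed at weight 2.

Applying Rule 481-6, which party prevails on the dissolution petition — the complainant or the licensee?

complainant

At Stage 1 the complainant must meet proof excluding reasonable doubt (weight exceeds 91): on (a) the weight is 99, > 91, so (a) meets the standard; on (b) the weight is 99, which does exceed 91, so (b) meets the standard.
  Stage 1 is satisfied; the complainant continues to bear the burden.
At Stage 2 the complainant must meet a production showing (weight is at least 14): on (c) the weight is 29, ≥ 14, so (c) meets the standard; on (d) the weight is 49 less the opposing 17 gives net 32, ≥ 14, so (d) meets the standard.
  Stage 2 is satisfied; the onus moves to the licensee.
At Stage 3 the licensee must meet a more-likely-than-not showing (weight is at least 54): on (e) the weight is 80 less the opposing 2 gives net 78, ≥ 54, so (e) meets the standard; on (f) the weight is 73, which does reach 54, so (f) meets the standard.
  Stage 3 is satisfied; the onus moves to the complainant.
At Stage 4 the complainant must meet a more-likely-than-not showing (weight is at least 54): on (g) the weight is 92 less the opposing 31 gives net 61, which does reach 54, so (g) meets the standard.
  All elements met at the final stage.
Every stage carried; the complainant prevails.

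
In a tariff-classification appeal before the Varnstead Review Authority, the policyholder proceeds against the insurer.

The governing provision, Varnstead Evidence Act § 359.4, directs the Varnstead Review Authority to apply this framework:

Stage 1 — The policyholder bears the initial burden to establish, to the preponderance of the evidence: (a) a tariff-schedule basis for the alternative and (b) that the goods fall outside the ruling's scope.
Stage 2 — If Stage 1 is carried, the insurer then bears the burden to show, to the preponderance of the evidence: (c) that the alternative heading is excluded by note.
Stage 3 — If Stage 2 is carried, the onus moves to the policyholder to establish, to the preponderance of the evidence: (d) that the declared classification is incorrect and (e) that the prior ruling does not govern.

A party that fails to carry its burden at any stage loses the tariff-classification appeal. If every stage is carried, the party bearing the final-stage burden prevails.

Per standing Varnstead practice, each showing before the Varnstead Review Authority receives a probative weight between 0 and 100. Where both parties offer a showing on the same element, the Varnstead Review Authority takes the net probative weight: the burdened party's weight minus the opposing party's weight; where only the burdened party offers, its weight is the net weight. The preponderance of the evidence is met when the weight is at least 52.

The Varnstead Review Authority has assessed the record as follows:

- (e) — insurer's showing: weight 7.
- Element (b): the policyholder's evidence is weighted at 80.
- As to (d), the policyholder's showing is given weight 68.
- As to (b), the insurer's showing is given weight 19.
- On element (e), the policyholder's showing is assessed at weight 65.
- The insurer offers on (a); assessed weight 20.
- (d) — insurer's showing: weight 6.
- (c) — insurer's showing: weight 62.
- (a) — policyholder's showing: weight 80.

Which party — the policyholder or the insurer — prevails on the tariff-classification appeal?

Stage 1 — burden on policyholder; standard: the preponderance of the evidence (weight is at least 52).
    (a): 80 − 20 = 60 ≥ 52 [met]
    (b): 80 − 19 = 61 ≥ 52 [met]
  Stage 1 carried; the burden shifts to the insurer.
Stage 2 — burden on insurer; standard: the preponderance of the evidence (weight is at least 52).
    (c): 62 ≥ 52 [met]
  All elements met. The burden passes to the policyholder.
Stage 3 — burden on policyholder; standard: the preponderance of the evidence (weight is at least 52).
    (d): 68 − 6 = 62 ≥ 52 [met]
    (e): 65 − 7 = 58 ≥ 52 [met]
  All elements met at the final stage.
With every stage satisfied, the policyholder prevails.

policyholder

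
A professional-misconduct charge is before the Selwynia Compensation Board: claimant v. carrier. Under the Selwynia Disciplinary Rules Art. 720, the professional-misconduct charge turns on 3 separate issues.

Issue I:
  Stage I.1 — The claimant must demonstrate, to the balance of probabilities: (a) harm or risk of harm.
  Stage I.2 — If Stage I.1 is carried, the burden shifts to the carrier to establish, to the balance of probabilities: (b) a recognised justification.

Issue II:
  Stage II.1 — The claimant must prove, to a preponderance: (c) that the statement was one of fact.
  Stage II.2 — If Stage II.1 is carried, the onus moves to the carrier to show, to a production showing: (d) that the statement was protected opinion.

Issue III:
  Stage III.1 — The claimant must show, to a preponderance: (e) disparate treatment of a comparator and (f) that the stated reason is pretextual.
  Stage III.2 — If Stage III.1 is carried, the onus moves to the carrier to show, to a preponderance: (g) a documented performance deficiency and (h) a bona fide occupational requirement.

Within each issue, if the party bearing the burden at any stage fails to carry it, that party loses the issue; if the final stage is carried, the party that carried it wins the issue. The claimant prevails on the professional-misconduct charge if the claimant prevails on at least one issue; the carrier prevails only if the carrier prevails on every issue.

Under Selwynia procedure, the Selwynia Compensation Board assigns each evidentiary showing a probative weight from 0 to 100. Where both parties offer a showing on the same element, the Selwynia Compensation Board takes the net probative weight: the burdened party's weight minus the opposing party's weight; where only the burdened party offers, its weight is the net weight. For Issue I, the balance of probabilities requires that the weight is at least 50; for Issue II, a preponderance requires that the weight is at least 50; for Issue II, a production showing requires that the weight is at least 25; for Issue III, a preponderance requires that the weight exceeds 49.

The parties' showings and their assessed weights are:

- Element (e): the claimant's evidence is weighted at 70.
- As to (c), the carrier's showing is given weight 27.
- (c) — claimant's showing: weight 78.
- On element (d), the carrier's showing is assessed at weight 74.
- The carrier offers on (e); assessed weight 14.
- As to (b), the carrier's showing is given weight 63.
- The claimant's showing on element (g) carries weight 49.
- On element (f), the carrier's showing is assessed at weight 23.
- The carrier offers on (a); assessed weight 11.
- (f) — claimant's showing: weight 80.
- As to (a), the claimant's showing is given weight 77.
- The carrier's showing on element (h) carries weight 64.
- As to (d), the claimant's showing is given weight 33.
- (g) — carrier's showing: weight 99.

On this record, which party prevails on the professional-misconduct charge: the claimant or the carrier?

— Issue I —
At Stage I.1 the claimant must meet the balance of probabilities (weight is at least 50): on (a) the weight is 77 less the opposing 11 gives net 66, which does reach 50, so (a) meets the standard.
  All elements met. The burden passes to the carrier.
At Stage I.2 the carrier must meet the balance of probabilities (weight is at least 50): on (b) the weight is 63, which does reach 50, so (b) meets the standard.
  Stage I.2 carried; the final stage is satisfied.
With every stage satisfied, the carrier prevails on this issue.
— Issue II —
At Stage II.1 the claimant must meet a preponderance (weight is at least 50): on (c) the weight is 78 less the opposing 27 gives net 51, which does reach 50, so (c) meets the standard.
  Stage II.1 is satisfied; the onus moves to the carrier.
At Stage II.2 the carrier must meet a production showing (weight is at least 25): on (d) the weight is 74 less the opposing 33 gives net 41, ≥ 25, so (d) meets the standard.
  Stage II.2 carried; the final stage is satisfied.
With every stage satisfied, the carrier prevails on this issue.
— Issue III —
Stage III.1 (claimant, a preponderance, weight exceeds 49): (e) net 70−14=56 > 49 — meets; (f) net 80−23=57 > 49 — meets.
  The claimant carries Stage III.1; the carrier now bears the burden.
Stage III.2 (carrier, a preponderance, weight exceeds 49): (g) net 99−49=50 > 49 — meets; (h) 64 > 49 — meets.
  Stage III.2 carried; the final stage is satisfied.
All stages carried — the carrier prevails on this issue.
Per-issue: Issue I → carrier; Issue II → carrier; Issue III → carrier. The claimant must prevail on at least one issue; overall, the carrier prevails.

carrier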